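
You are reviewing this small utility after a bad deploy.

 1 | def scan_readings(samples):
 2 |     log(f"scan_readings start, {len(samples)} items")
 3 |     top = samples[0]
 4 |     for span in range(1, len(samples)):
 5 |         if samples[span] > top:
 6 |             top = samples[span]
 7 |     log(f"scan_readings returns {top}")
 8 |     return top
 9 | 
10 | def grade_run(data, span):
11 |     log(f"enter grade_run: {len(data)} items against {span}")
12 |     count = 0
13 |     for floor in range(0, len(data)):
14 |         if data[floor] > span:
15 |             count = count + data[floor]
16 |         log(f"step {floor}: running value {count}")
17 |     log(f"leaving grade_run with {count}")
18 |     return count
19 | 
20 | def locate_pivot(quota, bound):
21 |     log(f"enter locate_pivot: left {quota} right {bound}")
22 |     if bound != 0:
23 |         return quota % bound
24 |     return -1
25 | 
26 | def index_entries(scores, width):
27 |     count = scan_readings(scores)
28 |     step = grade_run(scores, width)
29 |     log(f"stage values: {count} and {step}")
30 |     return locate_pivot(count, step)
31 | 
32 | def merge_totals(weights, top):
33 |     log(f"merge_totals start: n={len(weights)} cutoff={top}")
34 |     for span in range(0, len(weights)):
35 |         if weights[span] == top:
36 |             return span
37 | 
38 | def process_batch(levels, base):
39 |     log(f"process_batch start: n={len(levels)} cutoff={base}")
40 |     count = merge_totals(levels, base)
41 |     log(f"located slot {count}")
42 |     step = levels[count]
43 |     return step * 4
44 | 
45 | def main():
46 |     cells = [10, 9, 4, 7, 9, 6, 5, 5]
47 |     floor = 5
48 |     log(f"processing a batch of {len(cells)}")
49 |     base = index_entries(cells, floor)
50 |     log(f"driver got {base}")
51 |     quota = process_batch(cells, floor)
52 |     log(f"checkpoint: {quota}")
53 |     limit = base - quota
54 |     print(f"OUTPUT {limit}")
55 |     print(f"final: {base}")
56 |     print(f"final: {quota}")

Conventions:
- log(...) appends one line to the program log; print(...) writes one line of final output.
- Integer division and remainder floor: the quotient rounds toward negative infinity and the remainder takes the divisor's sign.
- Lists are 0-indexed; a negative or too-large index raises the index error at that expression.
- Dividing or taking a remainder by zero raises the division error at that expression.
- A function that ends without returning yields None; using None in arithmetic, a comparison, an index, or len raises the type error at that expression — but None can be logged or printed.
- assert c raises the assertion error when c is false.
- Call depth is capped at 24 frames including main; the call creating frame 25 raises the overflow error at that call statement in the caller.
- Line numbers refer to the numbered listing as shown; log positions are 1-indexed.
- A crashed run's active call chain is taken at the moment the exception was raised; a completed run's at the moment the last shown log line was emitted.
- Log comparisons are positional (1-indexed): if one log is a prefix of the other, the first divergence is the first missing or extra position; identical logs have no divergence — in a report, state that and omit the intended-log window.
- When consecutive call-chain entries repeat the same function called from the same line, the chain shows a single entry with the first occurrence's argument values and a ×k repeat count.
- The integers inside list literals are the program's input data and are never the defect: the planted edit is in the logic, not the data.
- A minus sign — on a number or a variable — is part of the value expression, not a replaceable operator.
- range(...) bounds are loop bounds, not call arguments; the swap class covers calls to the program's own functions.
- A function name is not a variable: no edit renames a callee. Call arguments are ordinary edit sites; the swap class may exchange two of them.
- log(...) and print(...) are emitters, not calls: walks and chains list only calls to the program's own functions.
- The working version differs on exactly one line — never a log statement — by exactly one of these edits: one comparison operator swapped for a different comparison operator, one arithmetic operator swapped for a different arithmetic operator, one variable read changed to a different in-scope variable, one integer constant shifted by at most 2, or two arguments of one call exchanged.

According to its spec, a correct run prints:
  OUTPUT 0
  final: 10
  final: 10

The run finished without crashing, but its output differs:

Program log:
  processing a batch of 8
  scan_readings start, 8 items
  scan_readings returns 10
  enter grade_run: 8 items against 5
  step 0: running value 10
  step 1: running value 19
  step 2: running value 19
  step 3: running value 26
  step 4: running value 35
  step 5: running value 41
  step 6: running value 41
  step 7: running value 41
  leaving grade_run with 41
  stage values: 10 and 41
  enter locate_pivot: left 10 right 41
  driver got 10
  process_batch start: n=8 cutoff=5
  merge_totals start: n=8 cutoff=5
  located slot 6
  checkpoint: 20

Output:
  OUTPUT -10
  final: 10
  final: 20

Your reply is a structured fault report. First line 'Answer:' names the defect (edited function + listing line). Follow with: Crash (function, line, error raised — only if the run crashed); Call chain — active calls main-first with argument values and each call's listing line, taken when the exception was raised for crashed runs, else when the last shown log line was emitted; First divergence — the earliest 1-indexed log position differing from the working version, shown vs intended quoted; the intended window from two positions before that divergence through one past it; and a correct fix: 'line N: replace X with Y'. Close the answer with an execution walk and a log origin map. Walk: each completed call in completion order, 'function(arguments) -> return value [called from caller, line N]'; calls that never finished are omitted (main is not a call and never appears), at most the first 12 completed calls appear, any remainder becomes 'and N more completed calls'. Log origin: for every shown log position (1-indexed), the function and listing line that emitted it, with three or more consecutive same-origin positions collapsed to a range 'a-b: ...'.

Answer: the defect is in process_batch at line 43.
Key fact: The log first diverges at position 20: the faulty run prints 'checkpoint: 20' where the working version prints 'checkpoint: 10'.
Call chain: main.
First divergence: position 20 — the shown line 'checkpoint: 20' should read 'checkpoint: 10'.
Intended log window:
  18: merge_totals start: n=8 cutoff=5
  19: located slot 6
  20: checkpoint: 10
Execution walk:
  scan_readings([10, 9, 4, 7, 9, 6, 5, 5]) -> 10  [called from index_entries, line 27]
  grade_run([10, 9, 4, 7, 9, 6, 5, 5], 5) -> 41  [called from index_entries, line 28]
  locate_pivot(10, 41) -> 10  [called from index_entries, line 30]
  index_entries([10, 9, 4, 7, 9, 6, 5, 5], 5) -> 10  [called from main, line 49]
  merge_totals([10, 9, 4, 7, 9, 6, 5, 5], 5) -> 6  [called from process_batch, line 40]
  process_batch([10, 9, 4, 7, 9, 6, 5, 5], 5) -> 20  [called from main, line 51]
Log line origins:
  1: emitted by main (line 48)
  2: emitted by scan_readings (line 2)
  3: emitted by scan_readings (line 7)
  4: emitted by grade_run (line 11)
  5-12: emitted by grade_run (line 16)
  13: emitted by grade_run (line 17)
  14: emitted by index_entries (line 29)
  15: emitted by locate_pivot (line 21)
  16: emitted by main (line 50)
  17: emitted by process_batch (line 39)
  18: emitted by merge_totals (line 33)
  19: emitted by process_batch (line 41)
  20: emitted by main (line 52)
A correct fix: line 43: replace `4` with `2`.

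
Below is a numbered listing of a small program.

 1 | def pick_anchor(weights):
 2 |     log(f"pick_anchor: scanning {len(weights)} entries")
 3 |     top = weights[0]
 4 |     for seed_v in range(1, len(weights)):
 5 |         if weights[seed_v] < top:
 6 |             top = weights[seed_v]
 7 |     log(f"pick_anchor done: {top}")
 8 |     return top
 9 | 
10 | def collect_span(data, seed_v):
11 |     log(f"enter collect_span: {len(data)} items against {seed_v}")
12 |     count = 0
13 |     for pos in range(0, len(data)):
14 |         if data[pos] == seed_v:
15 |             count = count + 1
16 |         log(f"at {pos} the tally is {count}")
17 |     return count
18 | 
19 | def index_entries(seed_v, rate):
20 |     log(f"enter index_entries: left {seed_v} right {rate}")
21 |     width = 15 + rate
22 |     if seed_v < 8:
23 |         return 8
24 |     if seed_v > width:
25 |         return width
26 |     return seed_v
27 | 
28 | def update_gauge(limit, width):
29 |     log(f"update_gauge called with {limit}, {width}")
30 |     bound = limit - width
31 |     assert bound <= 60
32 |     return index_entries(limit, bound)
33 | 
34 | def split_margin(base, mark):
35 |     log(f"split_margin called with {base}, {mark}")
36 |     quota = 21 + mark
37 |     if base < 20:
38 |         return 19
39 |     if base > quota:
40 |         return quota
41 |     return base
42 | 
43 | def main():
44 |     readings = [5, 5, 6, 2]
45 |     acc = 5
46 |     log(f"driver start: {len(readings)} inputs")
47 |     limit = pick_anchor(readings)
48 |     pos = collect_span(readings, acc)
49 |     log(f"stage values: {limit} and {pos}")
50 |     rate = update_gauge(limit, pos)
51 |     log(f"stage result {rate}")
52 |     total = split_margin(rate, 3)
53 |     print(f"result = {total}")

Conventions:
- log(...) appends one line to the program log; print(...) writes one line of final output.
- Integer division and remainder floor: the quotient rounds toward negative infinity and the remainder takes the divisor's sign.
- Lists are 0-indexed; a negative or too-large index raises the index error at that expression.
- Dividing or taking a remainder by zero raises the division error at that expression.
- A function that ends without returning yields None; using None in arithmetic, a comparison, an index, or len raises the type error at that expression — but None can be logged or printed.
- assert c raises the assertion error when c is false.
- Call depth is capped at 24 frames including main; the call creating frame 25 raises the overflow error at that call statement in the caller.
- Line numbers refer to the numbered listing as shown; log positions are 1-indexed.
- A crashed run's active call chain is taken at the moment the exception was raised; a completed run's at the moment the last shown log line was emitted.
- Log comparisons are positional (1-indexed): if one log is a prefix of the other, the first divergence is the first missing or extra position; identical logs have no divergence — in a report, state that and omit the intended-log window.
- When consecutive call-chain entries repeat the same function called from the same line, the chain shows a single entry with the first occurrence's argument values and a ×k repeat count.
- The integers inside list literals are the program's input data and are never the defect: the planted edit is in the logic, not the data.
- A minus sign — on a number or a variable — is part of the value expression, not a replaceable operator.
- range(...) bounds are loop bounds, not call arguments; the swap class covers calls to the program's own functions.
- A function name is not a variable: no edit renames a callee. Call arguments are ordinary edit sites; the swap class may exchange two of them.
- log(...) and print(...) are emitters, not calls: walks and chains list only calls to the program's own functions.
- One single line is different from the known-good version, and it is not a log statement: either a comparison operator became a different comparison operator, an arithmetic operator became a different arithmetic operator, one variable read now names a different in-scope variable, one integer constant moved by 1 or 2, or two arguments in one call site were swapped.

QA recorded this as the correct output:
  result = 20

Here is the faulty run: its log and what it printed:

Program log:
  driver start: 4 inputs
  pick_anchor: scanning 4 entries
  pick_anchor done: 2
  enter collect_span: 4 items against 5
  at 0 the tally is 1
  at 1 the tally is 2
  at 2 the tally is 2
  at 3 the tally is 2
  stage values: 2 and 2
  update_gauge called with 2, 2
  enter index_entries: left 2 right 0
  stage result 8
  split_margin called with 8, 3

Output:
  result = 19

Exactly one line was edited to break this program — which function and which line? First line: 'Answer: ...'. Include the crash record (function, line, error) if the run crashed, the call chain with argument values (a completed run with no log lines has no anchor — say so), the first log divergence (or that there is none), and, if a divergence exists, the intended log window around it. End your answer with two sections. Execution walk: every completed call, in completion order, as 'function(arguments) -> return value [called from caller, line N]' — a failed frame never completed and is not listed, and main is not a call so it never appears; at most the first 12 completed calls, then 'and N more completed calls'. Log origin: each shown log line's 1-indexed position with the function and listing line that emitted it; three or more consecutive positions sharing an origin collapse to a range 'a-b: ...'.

Answer: the defect is in split_margin at line 38.
The tell: Every logged value matches the working version; the printed result is what differs.
Call chain: main -> split_margin(8, 3) (called at line 52).
First divergence: there is none — every log position agrees.
Execution walk:
  pick_anchor([5, 5, 6, 2]) -> 2  [called from main, line 47]
  collect_span([5, 5, 6, 2], 5) -> 2  [called from main, line 48]
  index_entries(2, 0) -> 8  [called from update_gauge, line 32]
  update_gauge(2, 2) -> 8  [called from main, line 50]
  split_margin(8, 3) -> 19  [called from main, line 52]
Origin of each log line:
  1: emitted by main (line 46)
  2: emitted by pick_anchor (line 2)
  3: emitted by pick_anchor (line 7)
  4: emitted by collect_span (line 11)
  5-8: emitted by collect_span (line 16)
  9: emitted by main (line 49)
  10: emitted by update_gauge (line 29)
  11: emitted by index_entries (line 20)
  12: emitted by main (line 51)
  13: emitted by split_margin (line 35)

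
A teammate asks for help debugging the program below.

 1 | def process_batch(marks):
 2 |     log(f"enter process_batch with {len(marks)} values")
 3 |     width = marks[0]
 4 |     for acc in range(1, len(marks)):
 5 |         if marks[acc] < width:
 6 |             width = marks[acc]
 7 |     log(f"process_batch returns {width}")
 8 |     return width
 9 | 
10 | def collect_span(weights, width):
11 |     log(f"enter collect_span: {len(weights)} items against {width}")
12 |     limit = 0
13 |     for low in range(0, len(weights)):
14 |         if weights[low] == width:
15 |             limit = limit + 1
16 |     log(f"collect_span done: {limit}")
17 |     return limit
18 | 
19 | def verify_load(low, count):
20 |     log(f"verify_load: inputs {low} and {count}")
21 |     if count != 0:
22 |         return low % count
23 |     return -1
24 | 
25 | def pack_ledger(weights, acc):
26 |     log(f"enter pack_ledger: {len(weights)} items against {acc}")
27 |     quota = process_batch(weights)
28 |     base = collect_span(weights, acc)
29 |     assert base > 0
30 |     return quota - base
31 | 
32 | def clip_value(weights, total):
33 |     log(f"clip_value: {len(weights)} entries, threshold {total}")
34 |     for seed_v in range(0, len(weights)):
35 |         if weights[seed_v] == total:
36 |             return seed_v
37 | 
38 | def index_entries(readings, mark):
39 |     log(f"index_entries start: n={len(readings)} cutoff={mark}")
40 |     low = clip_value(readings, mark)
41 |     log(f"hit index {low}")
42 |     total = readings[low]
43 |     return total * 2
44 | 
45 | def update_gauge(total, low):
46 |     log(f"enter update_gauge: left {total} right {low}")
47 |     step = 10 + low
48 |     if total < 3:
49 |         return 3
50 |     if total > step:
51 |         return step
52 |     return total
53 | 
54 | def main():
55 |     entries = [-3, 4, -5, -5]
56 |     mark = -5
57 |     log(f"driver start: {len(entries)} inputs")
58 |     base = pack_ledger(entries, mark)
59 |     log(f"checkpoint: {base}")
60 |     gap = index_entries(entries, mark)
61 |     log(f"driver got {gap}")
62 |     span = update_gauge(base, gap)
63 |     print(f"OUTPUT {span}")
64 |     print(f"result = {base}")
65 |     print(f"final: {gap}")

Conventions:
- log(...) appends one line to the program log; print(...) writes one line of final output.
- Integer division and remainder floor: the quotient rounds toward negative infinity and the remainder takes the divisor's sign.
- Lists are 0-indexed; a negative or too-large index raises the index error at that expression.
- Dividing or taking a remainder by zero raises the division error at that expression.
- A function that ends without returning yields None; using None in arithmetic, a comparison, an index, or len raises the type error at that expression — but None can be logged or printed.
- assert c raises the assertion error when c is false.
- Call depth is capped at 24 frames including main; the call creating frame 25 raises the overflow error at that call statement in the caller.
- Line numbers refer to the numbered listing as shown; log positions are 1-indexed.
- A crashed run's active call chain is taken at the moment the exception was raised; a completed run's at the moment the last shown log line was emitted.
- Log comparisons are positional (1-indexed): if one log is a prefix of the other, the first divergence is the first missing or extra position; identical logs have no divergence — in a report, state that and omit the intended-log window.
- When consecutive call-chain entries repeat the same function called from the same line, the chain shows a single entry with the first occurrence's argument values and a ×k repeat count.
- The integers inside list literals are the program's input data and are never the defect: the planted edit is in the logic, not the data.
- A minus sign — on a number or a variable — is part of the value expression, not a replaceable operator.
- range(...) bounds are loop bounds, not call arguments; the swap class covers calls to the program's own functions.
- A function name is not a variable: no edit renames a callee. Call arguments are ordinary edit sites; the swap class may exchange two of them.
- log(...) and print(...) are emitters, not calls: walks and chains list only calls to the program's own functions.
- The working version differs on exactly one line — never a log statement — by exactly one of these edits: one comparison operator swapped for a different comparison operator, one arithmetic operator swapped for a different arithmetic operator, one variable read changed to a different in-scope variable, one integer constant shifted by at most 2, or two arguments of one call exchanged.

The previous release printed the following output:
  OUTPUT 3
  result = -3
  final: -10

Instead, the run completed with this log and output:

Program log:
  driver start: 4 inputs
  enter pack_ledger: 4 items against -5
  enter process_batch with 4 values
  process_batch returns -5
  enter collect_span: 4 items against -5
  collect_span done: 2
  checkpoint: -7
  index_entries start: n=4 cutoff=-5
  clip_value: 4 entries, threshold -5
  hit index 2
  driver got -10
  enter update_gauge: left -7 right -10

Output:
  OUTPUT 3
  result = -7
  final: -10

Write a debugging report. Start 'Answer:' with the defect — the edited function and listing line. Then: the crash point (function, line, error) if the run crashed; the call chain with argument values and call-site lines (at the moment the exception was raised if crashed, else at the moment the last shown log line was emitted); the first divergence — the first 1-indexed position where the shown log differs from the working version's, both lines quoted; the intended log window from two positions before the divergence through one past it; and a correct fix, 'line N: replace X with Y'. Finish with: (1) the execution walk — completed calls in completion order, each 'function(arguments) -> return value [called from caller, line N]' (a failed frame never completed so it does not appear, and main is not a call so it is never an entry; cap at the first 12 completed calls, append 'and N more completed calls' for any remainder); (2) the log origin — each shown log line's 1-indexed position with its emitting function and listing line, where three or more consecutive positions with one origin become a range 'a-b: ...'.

Answer: the defect is in pack_ledger at line 30.
The tell: Position 7 is the first bad log line: 'checkpoint: -7' should read 'checkpoint: -3'.
Call chain: main -> update_gauge(-7, -10) (called at line 62).
First divergence: at position 7 the run shows 'checkpoint: -7' where the working version logs 'checkpoint: -3'.
Intended log window:
  5: enter collect_span: 4 items against -5
  6: collect_span done: 2
  7: checkpoint: -3
  8: index_entries start: n=4 cutoff=-5
Execution walk:
  process_batch([-3, 4, -5, -5]) -> -5  [called from pack_ledger, line 27]
  collect_span([-3, 4, -5, -5], -5) -> 2  [called from pack_ledger, line 28]
  pack_ledger([-3, 4, -5, -5], -5) -> -7  [called from main, line 58]
  clip_value([-3, 4, -5, -5], -5) -> 2  [called from index_entries, line 40]
  index_entries([-3, 4, -5, -5], -5) -> -10  [called from main, line 60]
  update_gauge(-7, -10) -> 3  [called from main, line 62]
Log origin:
  1 — main, line 57
  2 — pack_ledger, line 26
  3 — process_batch, line 2
  4 — process_batch, line 7
  5 — collect_span, line 11
  6 — collect_span, line 16
  7 — main, line 59
  8 — index_entries, line 39
  9 — clip_value, line 33
  10 — index_entries, line 41
  11 — main, line 61
  12 — update_gauge, line 46
A correct fix: line 30: replace `-` with `//`.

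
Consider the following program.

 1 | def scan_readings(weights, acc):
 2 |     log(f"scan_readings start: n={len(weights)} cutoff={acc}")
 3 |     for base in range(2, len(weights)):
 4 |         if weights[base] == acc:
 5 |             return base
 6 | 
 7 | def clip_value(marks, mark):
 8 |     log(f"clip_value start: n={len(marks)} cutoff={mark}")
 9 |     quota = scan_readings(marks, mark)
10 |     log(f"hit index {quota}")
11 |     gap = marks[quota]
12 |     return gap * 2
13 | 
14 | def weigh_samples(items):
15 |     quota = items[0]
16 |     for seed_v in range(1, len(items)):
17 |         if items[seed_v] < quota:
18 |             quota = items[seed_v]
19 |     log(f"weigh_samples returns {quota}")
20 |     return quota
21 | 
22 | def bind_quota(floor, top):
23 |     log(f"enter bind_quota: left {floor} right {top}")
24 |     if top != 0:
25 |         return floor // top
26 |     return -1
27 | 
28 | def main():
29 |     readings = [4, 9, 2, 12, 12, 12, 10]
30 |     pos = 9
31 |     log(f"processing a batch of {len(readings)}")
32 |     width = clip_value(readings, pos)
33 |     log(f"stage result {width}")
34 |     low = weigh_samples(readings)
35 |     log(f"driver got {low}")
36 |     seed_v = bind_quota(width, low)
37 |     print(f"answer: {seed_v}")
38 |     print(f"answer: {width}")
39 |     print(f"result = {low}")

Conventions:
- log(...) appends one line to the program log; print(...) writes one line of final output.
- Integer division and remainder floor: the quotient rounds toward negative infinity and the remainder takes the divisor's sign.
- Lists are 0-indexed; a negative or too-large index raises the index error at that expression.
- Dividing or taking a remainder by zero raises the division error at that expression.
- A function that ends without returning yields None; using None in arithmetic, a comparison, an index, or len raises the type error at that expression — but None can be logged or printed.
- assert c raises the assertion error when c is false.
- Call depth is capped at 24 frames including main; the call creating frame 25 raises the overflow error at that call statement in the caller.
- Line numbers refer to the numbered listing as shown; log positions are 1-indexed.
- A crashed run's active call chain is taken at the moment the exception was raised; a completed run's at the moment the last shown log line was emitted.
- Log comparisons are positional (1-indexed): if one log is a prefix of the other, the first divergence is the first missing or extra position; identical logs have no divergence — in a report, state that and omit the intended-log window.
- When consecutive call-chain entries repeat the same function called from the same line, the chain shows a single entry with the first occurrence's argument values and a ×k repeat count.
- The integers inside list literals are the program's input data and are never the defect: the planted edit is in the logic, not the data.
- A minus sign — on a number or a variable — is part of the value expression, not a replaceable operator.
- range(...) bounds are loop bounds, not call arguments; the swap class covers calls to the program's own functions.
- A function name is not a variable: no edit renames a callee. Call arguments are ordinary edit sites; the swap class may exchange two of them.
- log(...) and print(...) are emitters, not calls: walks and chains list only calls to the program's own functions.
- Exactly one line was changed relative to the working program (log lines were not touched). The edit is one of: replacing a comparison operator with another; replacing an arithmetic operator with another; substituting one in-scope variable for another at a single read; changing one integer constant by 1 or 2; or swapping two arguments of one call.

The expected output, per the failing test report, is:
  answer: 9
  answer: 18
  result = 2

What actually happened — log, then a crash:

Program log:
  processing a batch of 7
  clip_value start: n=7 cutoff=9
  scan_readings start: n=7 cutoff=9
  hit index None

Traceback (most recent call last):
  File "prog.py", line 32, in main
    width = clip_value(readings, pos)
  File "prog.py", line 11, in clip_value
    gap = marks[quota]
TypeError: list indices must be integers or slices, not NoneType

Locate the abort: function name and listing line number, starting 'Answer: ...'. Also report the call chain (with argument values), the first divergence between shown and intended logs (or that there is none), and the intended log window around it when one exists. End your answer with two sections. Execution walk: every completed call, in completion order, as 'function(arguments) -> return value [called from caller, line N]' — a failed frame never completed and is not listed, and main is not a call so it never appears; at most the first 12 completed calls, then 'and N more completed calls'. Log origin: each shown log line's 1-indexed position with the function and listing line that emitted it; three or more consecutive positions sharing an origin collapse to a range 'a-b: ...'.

Answer: the error was raised in clip_value, line 11.
The tell: The log first diverges at position 4: the faulty run prints 'hit index None' where the working version prints 'hit index 1'.
Call chain: main -> clip_value([4, 9, 2, 12, 12, 12, 10], 9) (called at line 32).
First divergence: position 4 — the shown line 'hit index None' should read 'hit index 1'.
Intended log window:
  2: clip_value start: n=7 cutoff=9
  3: scan_readings start: n=7 cutoff=9
  4: hit index 1
  5: stage result 18
Execution walk:
  scan_readings([4, 9, 2, 12, 12, 12, 10], 9) -> None  [called from clip_value, line 9]
Log line origins:
  1: logged in main at line 31
  2: logged in clip_value at line 8
  3: logged in scan_readings at line 2
  4: logged in clip_value at line 10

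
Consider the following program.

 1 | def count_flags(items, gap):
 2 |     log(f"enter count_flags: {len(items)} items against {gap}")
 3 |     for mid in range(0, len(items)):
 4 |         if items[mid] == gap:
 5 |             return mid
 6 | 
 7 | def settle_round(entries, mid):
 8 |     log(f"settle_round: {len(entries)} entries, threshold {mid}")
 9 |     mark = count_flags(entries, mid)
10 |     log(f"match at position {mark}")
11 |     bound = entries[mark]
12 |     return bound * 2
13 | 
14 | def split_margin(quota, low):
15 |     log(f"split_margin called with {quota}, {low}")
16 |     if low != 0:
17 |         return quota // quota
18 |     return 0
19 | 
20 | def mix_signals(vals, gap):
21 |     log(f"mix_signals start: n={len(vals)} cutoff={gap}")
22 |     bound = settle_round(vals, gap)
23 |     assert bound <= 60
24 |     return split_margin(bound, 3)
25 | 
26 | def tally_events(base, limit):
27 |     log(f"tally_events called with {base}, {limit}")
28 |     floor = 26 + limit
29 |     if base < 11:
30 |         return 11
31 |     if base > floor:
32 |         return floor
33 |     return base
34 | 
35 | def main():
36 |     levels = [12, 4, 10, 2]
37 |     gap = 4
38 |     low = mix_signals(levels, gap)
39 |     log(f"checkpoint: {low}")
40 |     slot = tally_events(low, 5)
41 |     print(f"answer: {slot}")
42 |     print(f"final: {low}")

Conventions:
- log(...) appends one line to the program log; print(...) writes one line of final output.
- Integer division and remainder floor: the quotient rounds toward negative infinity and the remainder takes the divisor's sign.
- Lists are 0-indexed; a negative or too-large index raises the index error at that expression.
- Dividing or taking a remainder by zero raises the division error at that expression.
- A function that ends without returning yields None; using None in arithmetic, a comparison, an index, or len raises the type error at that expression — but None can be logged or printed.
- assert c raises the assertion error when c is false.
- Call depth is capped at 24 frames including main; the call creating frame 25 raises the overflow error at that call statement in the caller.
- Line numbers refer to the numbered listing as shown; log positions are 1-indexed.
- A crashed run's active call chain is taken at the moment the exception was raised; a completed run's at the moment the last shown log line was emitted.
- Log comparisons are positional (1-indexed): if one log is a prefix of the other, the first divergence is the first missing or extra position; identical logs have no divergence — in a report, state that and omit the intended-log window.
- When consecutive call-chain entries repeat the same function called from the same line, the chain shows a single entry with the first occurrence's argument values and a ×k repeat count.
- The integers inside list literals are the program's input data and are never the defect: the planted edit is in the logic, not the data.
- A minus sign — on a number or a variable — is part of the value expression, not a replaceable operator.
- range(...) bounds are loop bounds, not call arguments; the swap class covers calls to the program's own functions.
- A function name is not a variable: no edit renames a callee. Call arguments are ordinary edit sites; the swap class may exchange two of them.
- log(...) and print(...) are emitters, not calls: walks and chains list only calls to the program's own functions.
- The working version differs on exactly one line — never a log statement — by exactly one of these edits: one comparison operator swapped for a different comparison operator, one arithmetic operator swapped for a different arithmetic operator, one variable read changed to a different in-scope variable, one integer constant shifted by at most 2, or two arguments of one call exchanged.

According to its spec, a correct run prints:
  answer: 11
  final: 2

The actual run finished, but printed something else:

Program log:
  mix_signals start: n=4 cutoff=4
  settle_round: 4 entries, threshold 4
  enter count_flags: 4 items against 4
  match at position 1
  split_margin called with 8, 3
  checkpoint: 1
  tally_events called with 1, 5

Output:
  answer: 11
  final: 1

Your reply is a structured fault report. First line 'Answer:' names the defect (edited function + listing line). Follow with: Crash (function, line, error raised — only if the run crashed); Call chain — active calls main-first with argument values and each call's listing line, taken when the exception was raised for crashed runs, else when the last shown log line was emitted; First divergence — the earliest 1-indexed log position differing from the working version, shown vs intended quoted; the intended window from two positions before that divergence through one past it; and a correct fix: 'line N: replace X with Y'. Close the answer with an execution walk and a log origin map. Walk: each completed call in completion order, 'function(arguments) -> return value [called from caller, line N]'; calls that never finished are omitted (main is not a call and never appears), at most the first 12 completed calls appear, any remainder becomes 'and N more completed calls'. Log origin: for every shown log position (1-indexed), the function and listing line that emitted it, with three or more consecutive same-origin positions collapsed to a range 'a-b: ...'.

Answer: the defect is in split_margin at line 17.
Core observation: At log position 6 the runs split — shown 'checkpoint: 1', but the working version logs 'checkpoint: 2'.
Call chain: main -> tally_events(1, 5) (called at line 40).
First divergence: position 6; shown 'checkpoint: 1' vs intended 'checkpoint: 2'.
Intended log window:
  4: match at position 1
  5: split_margin called with 8, 3
  6: checkpoint: 2
  7: tally_events called with 2, 5
Execution walk:
  count_flags([12, 4, 10, 2], 4) -> 1  [called from settle_round, line 9]
  settle_round([12, 4, 10, 2], 4) -> 8  [called from mix_signals, line 22]
  split_margin(8, 3) -> 1  [called from mix_signals, line 24]
  mix_signals([12, 4, 10, 2], 4) -> 1  [called from main, line 38]
  tally_events(1, 5) -> 11  [called from main, line 40]
Log line origins:
  1: emitted by mix_signals (line 21)
  2: emitted by settle_round (line 8)
  3: emitted by count_flags (line 2)
  4: emitted by settle_round (line 10)
  5: emitted by split_margin (line 15)
  6: emitted by main (line 39)
  7: emitted by tally_events (line 27)
A correct fix: line 17: replace `quota // quota` with `quota // low`.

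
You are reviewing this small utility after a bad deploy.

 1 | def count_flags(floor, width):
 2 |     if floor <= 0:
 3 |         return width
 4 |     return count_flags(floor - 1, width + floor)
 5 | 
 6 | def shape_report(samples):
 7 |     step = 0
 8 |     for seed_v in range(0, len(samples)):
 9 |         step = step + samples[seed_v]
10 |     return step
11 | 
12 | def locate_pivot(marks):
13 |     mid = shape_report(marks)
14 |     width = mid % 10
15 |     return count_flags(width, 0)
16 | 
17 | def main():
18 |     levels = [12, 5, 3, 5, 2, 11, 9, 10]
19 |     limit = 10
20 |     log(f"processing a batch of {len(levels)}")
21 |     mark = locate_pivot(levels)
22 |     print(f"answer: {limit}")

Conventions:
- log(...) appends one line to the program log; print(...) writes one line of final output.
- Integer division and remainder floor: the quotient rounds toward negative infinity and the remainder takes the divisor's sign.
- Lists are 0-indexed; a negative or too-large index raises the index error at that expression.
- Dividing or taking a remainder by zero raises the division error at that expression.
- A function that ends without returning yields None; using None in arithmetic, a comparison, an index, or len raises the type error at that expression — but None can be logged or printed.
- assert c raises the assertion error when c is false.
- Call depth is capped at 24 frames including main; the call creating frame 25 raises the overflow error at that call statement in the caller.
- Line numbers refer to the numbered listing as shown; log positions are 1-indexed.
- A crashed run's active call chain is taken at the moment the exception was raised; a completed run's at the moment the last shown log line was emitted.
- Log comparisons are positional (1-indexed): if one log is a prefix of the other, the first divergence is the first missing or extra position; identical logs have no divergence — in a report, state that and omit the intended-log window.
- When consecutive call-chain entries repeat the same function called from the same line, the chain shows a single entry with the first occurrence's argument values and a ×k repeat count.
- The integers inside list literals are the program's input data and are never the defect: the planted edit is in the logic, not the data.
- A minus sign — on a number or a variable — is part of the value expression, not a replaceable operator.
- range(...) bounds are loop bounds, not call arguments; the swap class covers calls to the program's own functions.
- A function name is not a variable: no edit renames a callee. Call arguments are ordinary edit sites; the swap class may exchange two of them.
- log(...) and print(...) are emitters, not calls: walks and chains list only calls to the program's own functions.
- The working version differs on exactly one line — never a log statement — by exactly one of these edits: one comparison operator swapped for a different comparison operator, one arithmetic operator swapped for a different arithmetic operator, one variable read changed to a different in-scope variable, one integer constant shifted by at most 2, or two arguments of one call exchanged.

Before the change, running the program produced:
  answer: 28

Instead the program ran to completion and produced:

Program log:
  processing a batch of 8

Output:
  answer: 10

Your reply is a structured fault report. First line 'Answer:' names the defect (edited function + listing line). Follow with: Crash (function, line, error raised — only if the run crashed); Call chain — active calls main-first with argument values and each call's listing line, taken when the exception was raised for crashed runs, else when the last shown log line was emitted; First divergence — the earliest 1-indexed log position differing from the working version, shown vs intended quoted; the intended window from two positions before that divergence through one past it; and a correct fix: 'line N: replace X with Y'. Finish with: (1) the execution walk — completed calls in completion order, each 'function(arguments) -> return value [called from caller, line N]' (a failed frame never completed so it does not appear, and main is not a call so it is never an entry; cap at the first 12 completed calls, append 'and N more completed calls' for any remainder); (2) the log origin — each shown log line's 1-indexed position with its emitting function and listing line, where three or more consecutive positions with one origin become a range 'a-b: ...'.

Answer: the defect is in main at line 22.
Key observation: The logs agree in full; only the final output differs.
Call chain: main.
First divergence: none — the logs agree in full.
Execution walk:
  shape_report([12, 5, 3, 5, 2, 11, 9, 10]) -> 57  [called from locate_pivot, line 13]
  count_flags(0, 28) -> 28  [called from count_flags, line 4]
  count_flags(1, 27) -> 28  [called from count_flags, line 4]
  count_flags(2, 25) -> 28  [called from count_flags, line 4]
  count_flags(3, 22) -> 28  [called from count_flags, line 4]
  count_flags(4, 18) -> 28  [called from count_flags, line 4]
  count_flags(5, 13) -> 28  [called from count_flags, line 4]
  count_flags(6, 7) -> 28  [called from count_flags, line 4]
  count_flags(7, 0) -> 28  [called from locate_pivot, line 15]
  locate_pivot([12, 5, 3, 5, 2, 11, 9, 10]) -> 28  [called from main, line 21]
Log line origins:
  1: emitted by main (line 20)
A correct fix: line 22: replace `limit` with `mark`.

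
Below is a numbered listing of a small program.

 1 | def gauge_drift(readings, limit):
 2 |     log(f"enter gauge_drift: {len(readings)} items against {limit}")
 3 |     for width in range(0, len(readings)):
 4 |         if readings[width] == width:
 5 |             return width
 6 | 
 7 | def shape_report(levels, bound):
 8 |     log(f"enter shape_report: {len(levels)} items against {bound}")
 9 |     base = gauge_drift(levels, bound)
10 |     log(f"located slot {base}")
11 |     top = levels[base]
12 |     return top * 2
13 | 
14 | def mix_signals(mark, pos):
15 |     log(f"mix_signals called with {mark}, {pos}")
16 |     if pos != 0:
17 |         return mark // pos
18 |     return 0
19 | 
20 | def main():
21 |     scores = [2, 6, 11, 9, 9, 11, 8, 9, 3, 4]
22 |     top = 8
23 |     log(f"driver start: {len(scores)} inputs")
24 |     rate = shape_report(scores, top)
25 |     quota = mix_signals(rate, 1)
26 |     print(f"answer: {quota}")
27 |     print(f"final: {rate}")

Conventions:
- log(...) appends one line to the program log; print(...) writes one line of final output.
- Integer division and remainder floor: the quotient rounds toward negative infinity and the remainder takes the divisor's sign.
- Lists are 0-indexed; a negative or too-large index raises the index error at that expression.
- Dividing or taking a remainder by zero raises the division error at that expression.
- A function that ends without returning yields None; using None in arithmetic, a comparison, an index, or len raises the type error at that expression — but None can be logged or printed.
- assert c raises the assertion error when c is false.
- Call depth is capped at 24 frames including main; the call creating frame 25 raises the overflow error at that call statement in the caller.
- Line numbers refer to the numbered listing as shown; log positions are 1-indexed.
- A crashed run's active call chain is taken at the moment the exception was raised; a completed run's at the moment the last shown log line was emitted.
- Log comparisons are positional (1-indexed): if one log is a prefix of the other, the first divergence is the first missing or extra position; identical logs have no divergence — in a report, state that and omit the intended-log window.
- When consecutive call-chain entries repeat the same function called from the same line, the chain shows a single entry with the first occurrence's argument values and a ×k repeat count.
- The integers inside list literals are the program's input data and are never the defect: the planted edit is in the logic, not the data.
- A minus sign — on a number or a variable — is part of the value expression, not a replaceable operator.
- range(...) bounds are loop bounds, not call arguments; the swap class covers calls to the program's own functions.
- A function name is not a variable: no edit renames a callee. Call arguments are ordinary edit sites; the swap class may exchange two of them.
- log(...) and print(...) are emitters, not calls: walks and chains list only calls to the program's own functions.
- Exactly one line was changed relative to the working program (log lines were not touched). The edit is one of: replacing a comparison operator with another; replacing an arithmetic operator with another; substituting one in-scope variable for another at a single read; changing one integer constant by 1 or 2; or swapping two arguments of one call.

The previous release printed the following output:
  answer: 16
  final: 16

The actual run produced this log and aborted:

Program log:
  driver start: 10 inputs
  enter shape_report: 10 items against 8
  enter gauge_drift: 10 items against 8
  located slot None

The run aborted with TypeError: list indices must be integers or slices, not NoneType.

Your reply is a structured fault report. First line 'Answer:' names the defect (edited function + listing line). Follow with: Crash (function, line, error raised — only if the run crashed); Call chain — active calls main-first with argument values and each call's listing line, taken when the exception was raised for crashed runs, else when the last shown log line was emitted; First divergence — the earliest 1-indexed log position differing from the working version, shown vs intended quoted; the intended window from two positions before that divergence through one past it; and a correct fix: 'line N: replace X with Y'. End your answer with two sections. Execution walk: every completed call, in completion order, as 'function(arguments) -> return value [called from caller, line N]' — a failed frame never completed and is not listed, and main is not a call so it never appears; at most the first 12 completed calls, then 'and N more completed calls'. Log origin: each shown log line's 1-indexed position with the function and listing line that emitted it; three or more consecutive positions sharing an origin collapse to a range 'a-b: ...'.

Answer: the defect is in gauge_drift at line 4.
Core observation: At log position 4 the runs split — shown 'located slot None', but the working version logs 'located slot 6'.
Crash: shape_report, line 11, TypeError.
Call chain: main -> shape_report([2, 6, 11, 9, 9, 11, 8, 9, 3, 4], 8) (called at line 24).
First divergence: position 4 — the shown line 'located slot None' should read 'located slot 6'.
Intended log window:
  2: enter shape_report: 10 items against 8
  3: enter gauge_drift: 10 items against 8
  4: located slot 6
  5: mix_signals called with 16, 1
Execution walk:
  gauge_drift([2, 6, 11, 9, 9, 11, 8, 9, 3, 4], 8) -> None  [called from shape_report, line 9]
Origin of each log line:
  1: emitted by main (line 23)
  2: emitted by shape_report (line 8)
  3: emitted by gauge_drift (line 2)
  4: emitted by shape_report (line 10)
A correct fix: line 4: replace `readings[width] == width` with `readings[width] == limit`.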